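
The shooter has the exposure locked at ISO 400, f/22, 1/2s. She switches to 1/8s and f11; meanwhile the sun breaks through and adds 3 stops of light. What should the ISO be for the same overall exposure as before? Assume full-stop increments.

ISO 50

Scene light: 3 stops brighter.
Shutter speed: 1/2 → 1/4 → 1/8 — 2 stops shorter (darker).
Aperture: f/22 → f/16 → f/11 — 2 stops larger aperture (brighter).
Net so far: 3 stops brighter. ISO: 400 → 200 → 100 → 50.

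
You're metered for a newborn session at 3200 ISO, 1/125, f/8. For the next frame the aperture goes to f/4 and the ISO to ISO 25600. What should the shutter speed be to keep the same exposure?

1/4000s

Aperture: f/8 → f/5.6 → f/4 — 2 stops wider (brighter).
ISO: 3200 → 6400 → 12800 → 25600 — 3 stops higher (brighter).
Net change so far: 5 stops brighter. Offset with the shutter speed: 1/125 → 1/250 → 1/500 → 1/1000 → 1/2000 → 1/4000.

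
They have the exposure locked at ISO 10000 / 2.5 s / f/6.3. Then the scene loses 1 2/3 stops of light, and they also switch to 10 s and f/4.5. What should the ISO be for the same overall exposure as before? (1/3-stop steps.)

Scene light: 1 2/3 stops darker.
Shutter speed: 2.5 → 3.2 → 4 → 5 → 6 → 8 → 10 — 2 stops longer (brighter).
Aperture: f/6.3 → f/5.6 → f/5 → f/4.5 — 1 stop wider (brighter).
Net so far: 1 1/3 stops brighter. ISO: 10000 → 8000 → 6400 → 5000 → 4000.

ISO 4000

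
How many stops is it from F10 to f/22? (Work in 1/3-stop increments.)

f/10 → f/11 → f/13 → f/14 → f/16 → f/18 → f/20 → f/22 — count the steps: 7 third-stops = 2 1/3 stops.

2 1/3 stops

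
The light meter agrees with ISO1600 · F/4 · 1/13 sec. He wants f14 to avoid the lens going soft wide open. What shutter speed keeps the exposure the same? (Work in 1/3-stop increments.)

1 s

Aperture: f/4 → f/4.5 → f/5 → f/5.6 → f/6.3 → f/7.1 → f/8 → f/9 → f/10 → f/11 → f/13 → f/14 — 3 2/3 stops narrower (darker).
Need 3 2/3 stops brighter from the shutter speed: 1/13 → 1/10 → 1/8 → 1/6 → 1/5 → 1/4 → 0.3 → 0.4 → 0.5 → 0.6 → 0.8 → 1.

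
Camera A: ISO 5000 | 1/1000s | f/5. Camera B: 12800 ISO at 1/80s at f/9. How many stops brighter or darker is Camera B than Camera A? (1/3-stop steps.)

3 1/3 stops brighter

Aperture: f/5 → f/5.6 → f/6.3 → f/7.1 → f/8 → f/9 — 1 2/3 stops smaller aperture (darker).
Shutter speed: 1/1000 → 1/800 → 1/640 → 1/500 → 1/400 → 1/320 → 1/250 → 1/200 → 1/160 → 1/125 → 1/100 → 1/80 — 3 2/3 stops slower (brighter).
ISO: 5000 → 6400 → 8000 → 10000 → 12800 — 1 1/3 stops higher (brighter).
Net: −1 2/3 +3 2/3 +1 1/3 = +3 1/3 stops.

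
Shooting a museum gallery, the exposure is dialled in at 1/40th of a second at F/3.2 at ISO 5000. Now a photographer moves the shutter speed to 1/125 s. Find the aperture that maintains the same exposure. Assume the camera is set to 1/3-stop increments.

Shutter speed: 1/40 → 1/50 → 1/60 → 1/80 → 1/100 → 1/125 — 1 2/3 stops faster (darker).
Need 1 2/3 stops brighter from the aperture: f/3.2 → f/2.8 → f/2.5 → f/2.2 → f/2 → f/1.8.

f/1.8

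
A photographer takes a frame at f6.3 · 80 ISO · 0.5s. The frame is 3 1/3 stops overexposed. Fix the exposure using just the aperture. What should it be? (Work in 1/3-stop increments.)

f/20

Overexposed by 3 1/3 stops → need 3 1/3 stops darker.
Aperture: f/6.3 → f/7.1 → f/8 → f/9 → f/10 → f/11 → f/13 → f/14 → f/16 → f/18 → f/20.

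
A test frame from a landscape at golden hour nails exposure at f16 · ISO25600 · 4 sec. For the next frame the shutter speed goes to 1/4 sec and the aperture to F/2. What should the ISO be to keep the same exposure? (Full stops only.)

Shutter speed: 4 → 2 → 1 → 1/2 → 1/4 — 4 stops faster (darker).
Aperture: f/16 → f/11 → f/8 → f/5.6 → f/4 → f/2.8 → f/2 — 6 stops opened up (brighter).
Net change so far: 2 stops brighter. Offset with the ISO: 25600 → 12800 → 6400.

ISO 6400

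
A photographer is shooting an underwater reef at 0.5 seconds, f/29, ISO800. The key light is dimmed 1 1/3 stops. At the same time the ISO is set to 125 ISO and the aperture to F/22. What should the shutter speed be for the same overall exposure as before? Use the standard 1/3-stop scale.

5 s

Scene light: 1 1/3 stops darker.
ISO: 800 → 640 → 500 → 400 → 320 → 250 → 200 → 160 → 125 — 2 2/3 stops lower (darker).
Aperture: f/29 → f/25 → f/22 — 2/3 stop opened up (brighter).
Net so far: 3 1/3 stops darker. Shutter speed: 0.5 → 0.6 → 0.8 → 1 → 1.3 → 1.6 → 2 → 2.5 → 3.2 → 4 → 5.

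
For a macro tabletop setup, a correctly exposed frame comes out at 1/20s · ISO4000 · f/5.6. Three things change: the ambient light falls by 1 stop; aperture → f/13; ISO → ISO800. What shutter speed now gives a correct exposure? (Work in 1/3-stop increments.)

2.5 s

Scene light: 1 stop darker.
Aperture: f/5.6 → f/6.3 → f/7.1 → f/8 → f/9 → f/10 → f/11 → f/13 — 2 1/3 stops smaller aperture (darker).
ISO: 4000 → 3200 → 2500 → 2000 → 1600 → 1250 → 1000 → 800 — 2 1/3 stops dropped (darker).
Net so far: 5 2/3 stops darker. Shutter speed: 1/20 → 1/15 → 1/13 → 1/10 → 1/8 → 1/6 → 1/5 → 1/4 → 0.3 → 0.4 → 0.5 → 0.6 → 0.8 → 1 → 1.3 → 1.6 → 2 → 2.5.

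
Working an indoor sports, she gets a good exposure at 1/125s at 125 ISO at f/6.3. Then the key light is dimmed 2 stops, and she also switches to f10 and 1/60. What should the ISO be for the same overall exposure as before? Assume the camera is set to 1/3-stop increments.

ISO 640

Scene light: 2 stops darker.
Aperture: f/6.3 → f/7.1 → f/8 → f/9 → f/10 — 1 1/3 stops narrower (darker).
Shutter speed: 1/125 → 1/100 → 1/80 → 1/60 — 1 stop slower (brighter).
Net so far: 2 1/3 stops darker. ISO: 125 → 160 → 200 → 250 → 320 → 400 → 500 → 640.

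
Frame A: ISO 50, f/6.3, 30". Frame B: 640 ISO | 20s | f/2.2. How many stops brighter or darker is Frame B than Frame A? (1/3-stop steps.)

6 stops brighter

Aperture: f/6.3 → f/5.6 → f/5 → f/4.5 → f/4 → f/3.5 → f/3.2 → f/2.8 → f/2.5 → f/2.2 — 3 stops wider (brighter).
Shutter speed: 30 → 25 → 20 — 2/3 stop shorter (darker).
ISO: 50 → 64 → 80 → 100 → 125 → 160 → 200 → 250 → 320 → 400 → 500 → 640 — 3 2/3 stops raised (brighter).
Net: +3 −2/3 +3 2/3 = +6 stops.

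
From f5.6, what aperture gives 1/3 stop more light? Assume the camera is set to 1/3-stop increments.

f/5

Aperture: f/5.6 → f/5 — 1/3 stop larger aperture (brighter).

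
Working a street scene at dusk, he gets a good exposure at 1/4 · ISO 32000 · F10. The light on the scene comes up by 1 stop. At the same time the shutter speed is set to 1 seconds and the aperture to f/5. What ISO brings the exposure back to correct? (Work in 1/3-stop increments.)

ISO 1000

Scene light: 1 stop brighter.
Shutter speed: 1/4 → 0.3 → 0.4 → 0.5 → 0.6 → 0.8 → 1 — 2 stops longer (brighter).
Aperture: f/10 → f/9 → f/8 → f/7.1 → f/6.3 → f/5.6 → f/5 — 2 stops larger aperture (brighter).
Net so far: 5 stops brighter. ISO: 32000 → 25600 → 20000 → 16000 → 12800 → 10000 → 8000 → 6400 → 5000 → 4000 → 3200 → 2500 → 2000 → 1600 → 1250 → 1000.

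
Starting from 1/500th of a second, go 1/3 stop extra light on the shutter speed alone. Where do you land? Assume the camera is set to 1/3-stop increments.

1/400s

Shutter speed: 1/500 → 1/400 — 1/3 stop longer (brighter).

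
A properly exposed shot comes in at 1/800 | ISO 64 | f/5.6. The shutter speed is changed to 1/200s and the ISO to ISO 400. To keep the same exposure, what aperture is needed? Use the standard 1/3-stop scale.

f/29

Shutter speed: 1/800 → 1/640 → 1/500 → 1/400 → 1/320 → 1/250 → 1/200 — 2 stops slower (brighter).
ISO: 64 → 80 → 100 → 125 → 160 → 200 → 250 → 320 → 400 — 2 2/3 stops raised (brighter).
Net change so far: 4 2/3 stops brighter. Offset with the aperture: f/5.6 → f/6.3 → f/7.1 → f/8 → f/9 → f/10 → f/11 → f/13 → f/14 → f/16 → f/18 → f/20 → f/22 → f/25 → f/29.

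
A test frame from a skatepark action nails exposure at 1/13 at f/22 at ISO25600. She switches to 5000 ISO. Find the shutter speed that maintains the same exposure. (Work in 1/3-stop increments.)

ISO: 25600 → 20000 → 16000 → 12800 → 10000 → 8000 → 6400 → 5000 — 2 1/3 stops dropped (darker).
Need 2 1/3 stops brighter from the shutter speed: 1/13 → 1/10 → 1/8 → 1/6 → 1/5 → 1/4 → 0.3 → 0.4.

0.4 s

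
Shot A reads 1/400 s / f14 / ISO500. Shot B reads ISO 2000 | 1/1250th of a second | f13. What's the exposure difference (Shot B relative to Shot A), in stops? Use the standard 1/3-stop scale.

Aperture: f/14 → f/13 — 1/3 stop opened up (brighter).
Shutter speed: 1/400 → 1/500 → 1/640 → 1/800 → 1/1000 → 1/1250 — 1 2/3 stops faster (darker).
ISO: 500 → 640 → 800 → 1000 → 1250 → 1600 → 2000 — 2 stops raised (brighter).
Net: +1/3 −1 2/3 +2 = +2/3 stops.

2/3 stop brighter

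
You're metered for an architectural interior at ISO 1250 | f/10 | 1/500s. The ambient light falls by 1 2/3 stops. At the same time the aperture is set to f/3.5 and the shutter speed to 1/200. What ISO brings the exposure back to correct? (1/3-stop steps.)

ISO 200

Scene light: 1 2/3 stops darker.
Aperture: f/10 → f/9 → f/8 → f/7.1 → f/6.3 → f/5.6 → f/5 → f/4.5 → f/4 → f/3.5 — 3 stops wider (brighter).
Shutter speed: 1/500 → 1/400 → 1/320 → 1/250 → 1/200 — 1 1/3 stops longer (brighter).
Net so far: 2 2/3 stops brighter. ISO: 1250 → 1000 → 800 → 640 → 500 → 400 → 320 → 250 → 200.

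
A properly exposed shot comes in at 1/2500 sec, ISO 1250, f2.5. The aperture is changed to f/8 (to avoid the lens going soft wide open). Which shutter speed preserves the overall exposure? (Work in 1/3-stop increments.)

Aperture: f/2.5 → f/2.8 → f/3.2 → f/3.5 → f/4 → f/4.5 → f/5 → f/5.6 → f/6.3 → f/7.1 → f/8 — 3 1/3 stops smaller aperture (darker).
Need 3 1/3 stops brighter from the shutter speed: 1/2500 → 1/2000 → 1/1600 → 1/1250 → 1/1000 → 1/800 → 1/640 → 1/500 → 1/400 → 1/320 → 1/250.

1/250s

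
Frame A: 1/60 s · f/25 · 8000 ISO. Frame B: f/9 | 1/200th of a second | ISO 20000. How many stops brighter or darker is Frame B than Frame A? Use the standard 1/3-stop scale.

2 2/3 stops brighter

Aperture: f/25 → f/22 → f/20 → f/18 → f/16 → f/14 → f/13 → f/11 → f/10 → f/9 — 3 stops opened up (brighter).
Shutter speed: 1/60 → 1/80 → 1/100 → 1/125 → 1/160 → 1/200 — 1 2/3 stops faster (darker).
ISO: 8000 → 10000 → 12800 → 16000 → 20000 — 1 1/3 stops higher (brighter).
Net: +3 −1 2/3 +1 1/3 = +2 2/3 stops.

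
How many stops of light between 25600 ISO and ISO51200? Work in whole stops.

1 stop

25600 → 51200 — count the steps: 1 stop.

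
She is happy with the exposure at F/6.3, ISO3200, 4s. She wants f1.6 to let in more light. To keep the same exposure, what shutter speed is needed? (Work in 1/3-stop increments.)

Aperture: f/6.3 → f/5.6 → f/5 → f/4.5 → f/4 → f/3.5 → f/3.2 → f/2.8 → f/2.5 → f/2.2 → f/2 → f/1.8 → f/1.6 — 4 stops wider (brighter).
Need 4 stops darker from the shutter speed: 4 → 3.2 → 2.5 → 2 → 1.6 → 1.3 → 1 → 0.8 → 0.6 → 0.5 → 0.4 → 0.3 → 1/4.

1/4s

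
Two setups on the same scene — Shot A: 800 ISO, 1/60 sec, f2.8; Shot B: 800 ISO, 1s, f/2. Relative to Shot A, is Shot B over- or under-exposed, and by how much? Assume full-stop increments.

Aperture: f/2.8 → f/2 — 1 stop opened up (brighter).
Shutter speed: 1/60 → 1/30 → 1/15 → 1/8 → 1/4 → 1/2 → 1 — 6 stops longer (brighter).
ISO: unchanged.
Net: +1 +6 = +7 stops.

7 stops brighter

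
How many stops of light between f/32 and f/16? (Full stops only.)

f/32 → f/22 → f/16 — count the steps: 2 stops.

2 stops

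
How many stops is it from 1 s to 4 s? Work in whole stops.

2 stops

1 → 2 → 4 — count the steps: 2 stops.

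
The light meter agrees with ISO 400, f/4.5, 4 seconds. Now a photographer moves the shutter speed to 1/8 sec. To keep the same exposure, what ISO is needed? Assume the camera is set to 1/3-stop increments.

Shutter speed: 4 → 3.2 → 2.5 → 2 → 1.6 → 1.3 → 1 → 0.8 → 0.6 → 0.5 → 0.4 → 0.3 → 1/4 → 1/5 → 1/6 → 1/8 — 5 stops shorter (darker).
Need 5 stops brighter from the ISO: 400 → 500 → 640 → 800 → 1000 → 1250 → 1600 → 2000 → 2500 → 3200 → 4000 → 5000 → 6400 → 8000 → 10000 → 12800.

ISO 12800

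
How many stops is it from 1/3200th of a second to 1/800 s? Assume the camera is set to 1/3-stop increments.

1/3200 → 1/2500 → 1/2000 → 1/1600 → 1/1250 → 1/1000 → 1/800 — count the steps: 6 third-stops = 2 stops.

2 stops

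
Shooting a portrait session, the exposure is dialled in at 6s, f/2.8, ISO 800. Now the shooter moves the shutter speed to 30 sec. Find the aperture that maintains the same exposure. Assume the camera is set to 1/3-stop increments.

Shutter speed: 6 → 8 → 10 → 13 → 15 → 20 → 25 → 30 — 2 1/3 stops slower (brighter).
Need 2 1/3 stops darker from the aperture: f/2.8 → f/3.2 → f/3.5 → f/4 → f/4.5 → f/5 → f/5.6 → f/6.3.

f/6.3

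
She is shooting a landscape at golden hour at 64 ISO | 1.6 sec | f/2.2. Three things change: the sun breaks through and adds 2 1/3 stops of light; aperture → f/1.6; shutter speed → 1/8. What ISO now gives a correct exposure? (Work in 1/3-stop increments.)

ISO 80

Scene light: 2 1/3 stops brighter.
Aperture: f/2.2 → f/2 → f/1.8 → f/1.6 — 1 stop wider (brighter).
Shutter speed: 1.6 → 1.3 → 1 → 0.8 → 0.6 → 0.5 → 0.4 → 0.3 → 1/4 → 1/5 → 1/6 → 1/8 — 3 2/3 stops faster (darker).
Net so far: 1/3 stop darker. ISO: 64 → 80.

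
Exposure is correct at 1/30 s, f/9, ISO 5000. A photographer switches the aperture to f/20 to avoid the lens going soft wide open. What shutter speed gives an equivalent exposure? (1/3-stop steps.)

1/6s

Aperture: f/9 → f/10 → f/11 → f/13 → f/14 → f/16 → f/18 → f/20 — 2 1/3 stops smaller aperture (darker).
Need 2 1/3 stops brighter from the shutter speed: 1/30 → 1/25 → 1/20 → 1/15 → 1/13 → 1/10 → 1/8 → 1/6.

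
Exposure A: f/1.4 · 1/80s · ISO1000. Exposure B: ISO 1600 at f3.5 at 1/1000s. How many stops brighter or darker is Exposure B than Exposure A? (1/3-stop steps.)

5 2/3 stops darker

Aperture: f/1.4 → f/1.6 → f/1.8 → f/2 → f/2.2 → f/2.5 → f/2.8 → f/3.2 → f/3.5 — 2 2/3 stops smaller aperture (darker).
Shutter speed: 1/80 → 1/100 → 1/125 → 1/160 → 1/200 → 1/250 → 1/320 → 1/400 → 1/500 → 1/640 → 1/800 → 1/1000 — 3 2/3 stops faster (darker).
ISO: 1000 → 1250 → 1600 — 2/3 stop raised (brighter).
Net: −2 2/3 −3 2/3 +2/3 = −5 2/3 stops.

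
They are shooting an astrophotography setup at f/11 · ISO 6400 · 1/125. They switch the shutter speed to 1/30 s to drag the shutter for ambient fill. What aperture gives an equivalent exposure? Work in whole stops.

Shutter speed: 1/125 → 1/60 → 1/30 — 2 stops slower (brighter).
Need 2 stops darker from the aperture: f/11 → f/16 → f/22.

f/22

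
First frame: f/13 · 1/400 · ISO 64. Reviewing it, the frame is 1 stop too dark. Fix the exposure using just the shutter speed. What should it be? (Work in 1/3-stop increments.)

Underexposed by 1 stop → need 1 stop brighter.
Shutter speed: 1/400 → 1/320 → 1/250 → 1/200.

1/200s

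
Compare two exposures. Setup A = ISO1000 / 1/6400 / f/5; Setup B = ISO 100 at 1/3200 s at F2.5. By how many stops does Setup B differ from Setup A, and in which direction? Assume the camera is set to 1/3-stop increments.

Aperture: f/5 → f/4.5 → f/4 → f/3.5 → f/3.2 → f/2.8 → f/2.5 — 2 stops opened up (brighter).
Shutter speed: 1/6400 → 1/5000 → 1/4000 → 1/3200 — 1 stop longer (brighter).
ISO: 1000 → 800 → 640 → 500 → 400 → 320 → 250 → 200 → 160 → 125 → 100 — 3 1/3 stops dropped (darker).
Net: +2 +1 −3 1/3 = −1/3 stops.

1/3 stop darker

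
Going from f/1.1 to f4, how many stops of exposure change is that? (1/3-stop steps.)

f/1.1 → f/1.2 → f/1.4 → f/1.6 → f/1.8 → f/2 → f/2.2 → f/2.5 → f/2.8 → f/3.2 → f/3.5 → f/4 — count the steps: 11 third-stops = 3 2/3 stops.

3 2/3 stops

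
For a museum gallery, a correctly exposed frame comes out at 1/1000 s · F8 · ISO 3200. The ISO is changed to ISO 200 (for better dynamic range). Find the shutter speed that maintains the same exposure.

1/60s

ISO: 3200 → 1600 → 800 → 400 → 200 — 4 stops dropped (darker).
Need 4 stops brighter from the shutter speed: 1/1000 → 1/500 → 1/250 → 1/125 → 1/60.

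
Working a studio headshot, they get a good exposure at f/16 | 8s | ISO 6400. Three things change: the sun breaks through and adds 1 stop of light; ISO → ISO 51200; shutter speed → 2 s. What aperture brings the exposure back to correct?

Scene light: 1 stop brighter.
ISO: 6400 → 12800 → 25600 → 51200 — 3 stops raised (brighter).
Shutter speed: 8 → 4 → 2 — 2 stops faster (darker).
Net so far: 2 stops brighter. Aperture: f/16 → f/22 → f/32.

f/32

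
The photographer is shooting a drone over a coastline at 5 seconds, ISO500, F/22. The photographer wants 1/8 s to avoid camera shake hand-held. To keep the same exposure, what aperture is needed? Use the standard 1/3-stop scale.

Shutter speed: 5 → 4 → 3.2 → 2.5 → 2 → 1.6 → 1.3 → 1 → 0.8 → 0.6 → 0.5 → 0.4 → 0.3 → 1/4 → 1/5 → 1/6 → 1/8 — 5 1/3 stops faster (darker).
Need 5 1/3 stops brighter from the aperture: f/22 → f/20 → f/18 → f/16 → f/14 → f/13 → f/11 → f/10 → f/9 → f/8 → f/7.1 → f/6.3 → f/5.6 → f/5 → f/4.5 → f/4 → f/3.5.

f/3.5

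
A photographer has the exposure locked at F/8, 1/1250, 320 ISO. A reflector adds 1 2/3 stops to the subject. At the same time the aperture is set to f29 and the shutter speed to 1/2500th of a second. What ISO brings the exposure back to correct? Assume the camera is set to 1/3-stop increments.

ISO 2500

Scene light: 1 2/3 stops brighter.
Aperture: f/8 → f/9 → f/10 → f/11 → f/13 → f/14 → f/16 → f/18 → f/20 → f/22 → f/25 → f/29 — 3 2/3 stops stopped down (darker).
Shutter speed: 1/1250 → 1/1600 → 1/2000 → 1/2500 — 1 stop shorter (darker).
Net so far: 3 stops darker. ISO: 320 → 400 → 500 → 640 → 800 → 1000 → 1250 → 1600 → 2000 → 2500.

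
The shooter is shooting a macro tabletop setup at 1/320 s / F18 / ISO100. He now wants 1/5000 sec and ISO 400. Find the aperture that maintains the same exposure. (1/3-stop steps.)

Shutter speed: 1/320 → 1/400 → 1/500 → 1/640 → 1/800 → 1/1000 → 1/1250 → 1/1600 → 1/2000 → 1/2500 → 1/3200 → 1/4000 → 1/5000 — 4 stops faster (darker).
ISO: 100 → 125 → 160 → 200 → 250 → 320 → 400 — 2 stops raised (brighter).
Net change so far: 2 stops darker. Offset with the aperture: f/18 → f/16 → f/14 → f/13 → f/11 → f/10 → f/9.

f/9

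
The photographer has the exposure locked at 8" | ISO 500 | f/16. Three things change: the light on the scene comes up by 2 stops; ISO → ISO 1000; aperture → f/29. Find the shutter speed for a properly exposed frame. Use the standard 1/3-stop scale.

3.2 s

Scene light: 2 stops brighter.
ISO: 500 → 640 → 800 → 1000 — 1 stop higher (brighter).
Aperture: f/16 → f/18 → f/20 → f/22 → f/25 → f/29 — 1 2/3 stops smaller aperture (darker).
Net so far: 1 1/3 stops brighter. Shutter speed: 8 → 6 → 5 → 4 → 3.2.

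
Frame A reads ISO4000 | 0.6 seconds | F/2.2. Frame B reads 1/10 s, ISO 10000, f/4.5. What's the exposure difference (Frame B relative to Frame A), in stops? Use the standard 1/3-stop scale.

Aperture: f/2.2 → f/2.5 → f/2.8 → f/3.2 → f/3.5 → f/4 → f/4.5 — 2 stops smaller aperture (darker).
Shutter speed: 0.6 → 0.5 → 0.4 → 0.3 → 1/4 → 1/5 → 1/6 → 1/8 → 1/10 — 2 2/3 stops shorter (darker).
ISO: 4000 → 5000 → 6400 → 8000 → 10000 — 1 1/3 stops raised (brighter).
Net: −2 −2 2/3 +1 1/3 = −3 1/3 stops.

3 1/3 stops darker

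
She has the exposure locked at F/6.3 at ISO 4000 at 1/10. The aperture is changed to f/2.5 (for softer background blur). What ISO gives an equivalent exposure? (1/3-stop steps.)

ISO 640

Aperture: f/6.3 → f/5.6 → f/5 → f/4.5 → f/4 → f/3.5 → f/3.2 → f/2.8 → f/2.5 — 2 2/3 stops opened up (brighter).
Need 2 2/3 stops darker from the ISO: 4000 → 3200 → 2500 → 2000 → 1600 → 1250 → 1000 → 800 → 640.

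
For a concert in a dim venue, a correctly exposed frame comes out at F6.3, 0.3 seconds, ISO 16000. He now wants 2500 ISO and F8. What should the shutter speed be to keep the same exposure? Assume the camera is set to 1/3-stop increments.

3.2 s

ISO: 16000 → 12800 → 10000 → 8000 → 6400 → 5000 → 4000 → 3200 → 2500 — 2 2/3 stops lower (darker).
Aperture: f/6.3 → f/7.1 → f/8 — 2/3 stop stopped down (darker).
Net change so far: 3 1/3 stops darker. Offset with the shutter speed: 0.3 → 0.4 → 0.5 → 0.6 → 0.8 → 1 → 1.3 → 1.6 → 2 → 2.5 → 3.2.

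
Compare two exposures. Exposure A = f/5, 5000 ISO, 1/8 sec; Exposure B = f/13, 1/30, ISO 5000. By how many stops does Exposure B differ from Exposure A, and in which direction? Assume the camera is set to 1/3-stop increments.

4 2/3 stops darker

Aperture: f/5 → f/5.6 → f/6.3 → f/7.1 → f/8 → f/9 → f/10 → f/11 → f/13 — 2 2/3 stops narrower (darker).
Shutter speed: 1/8 → 1/10 → 1/13 → 1/15 → 1/20 → 1/25 → 1/30 — 2 stops faster (darker).
ISO: unchanged.
Net: −2 2/3 −2 = −4 2/3 stops.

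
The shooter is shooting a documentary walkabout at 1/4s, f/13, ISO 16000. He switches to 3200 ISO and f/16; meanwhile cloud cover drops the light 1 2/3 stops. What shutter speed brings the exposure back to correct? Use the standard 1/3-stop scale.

Scene light: 1 2/3 stops darker.
ISO: 16000 → 12800 → 10000 → 8000 → 6400 → 5000 → 4000 → 3200 — 2 1/3 stops lower (darker).
Aperture: f/13 → f/14 → f/16 — 2/3 stop stopped down (darker).
Net so far: 4 2/3 stops darker. Shutter speed: 1/4 → 0.3 → 0.4 → 0.5 → 0.6 → 0.8 → 1 → 1.3 → 1.6 → 2 → 2.5 → 3.2 → 4 → 5 → 6.

6 s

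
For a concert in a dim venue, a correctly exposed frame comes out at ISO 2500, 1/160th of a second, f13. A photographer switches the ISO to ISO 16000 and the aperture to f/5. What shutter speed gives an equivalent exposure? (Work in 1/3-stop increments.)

ISO: 2500 → 3200 → 4000 → 5000 → 6400 → 8000 → 10000 → 12800 → 16000 — 2 2/3 stops raised (brighter).
Aperture: f/13 → f/11 → f/10 → f/9 → f/8 → f/7.1 → f/6.3 → f/5.6 → f/5 — 2 2/3 stops opened up (brighter).
Net change so far: 5 1/3 stops brighter. Offset with the shutter speed: 1/160 → 1/200 → 1/250 → 1/320 → 1/400 → 1/500 → 1/640 → 1/800 → 1/1000 → 1/1250 → 1/1600 → 1/2000 → 1/2500 → 1/3200 → 1/4000 → 1/5000 → 1/6400.

1/6400s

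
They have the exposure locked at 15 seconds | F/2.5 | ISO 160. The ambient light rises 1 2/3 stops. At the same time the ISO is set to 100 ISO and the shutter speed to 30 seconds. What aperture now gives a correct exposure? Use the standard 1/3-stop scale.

Scene light: 1 2/3 stops brighter.
ISO: 160 → 125 → 100 — 2/3 stop dropped (darker).
Shutter speed: 15 → 20 → 25 → 30 — 1 stop longer (brighter).
Net so far: 2 stops brighter. Aperture: f/2.5 → f/2.8 → f/3.2 → f/3.5 → f/4 → f/4.5 → f/5.

f/5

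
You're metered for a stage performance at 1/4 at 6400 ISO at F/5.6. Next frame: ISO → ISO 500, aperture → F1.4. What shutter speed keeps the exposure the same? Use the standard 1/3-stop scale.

1/5s

ISO: 6400 → 5000 → 4000 → 3200 → 2500 → 2000 → 1600 → 1250 → 1000 → 800 → 640 → 500 — 3 2/3 stops lower (darker).
Aperture: f/5.6 → f/5 → f/4.5 → f/4 → f/3.5 → f/3.2 → f/2.8 → f/2.5 → f/2.2 → f/2 → f/1.8 → f/1.6 → f/1.4 — 4 stops wider (brighter).
Net change so far: 1/3 stop brighter. Offset with the shutter speed: 1/4 → 1/5.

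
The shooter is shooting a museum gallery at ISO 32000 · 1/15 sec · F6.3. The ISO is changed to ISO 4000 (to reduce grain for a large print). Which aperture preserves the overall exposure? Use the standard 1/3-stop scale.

ISO: 32000 → 25600 → 20000 → 16000 → 12800 → 10000 → 8000 → 6400 → 5000 → 4000 — 3 stops lower (darker).
Need 3 stops brighter from the aperture: f/6.3 → f/5.6 → f/5 → f/4.5 → f/4 → f/3.5 → f/3.2 → f/2.8 → f/2.5 → f/2.2.

f/2.2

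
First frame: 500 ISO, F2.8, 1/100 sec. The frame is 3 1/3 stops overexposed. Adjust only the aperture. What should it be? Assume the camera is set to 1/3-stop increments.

f/9

Overexposed by 3 1/3 stops → need 3 1/3 stops darker.
Aperture: f/2.8 → f/3.2 → f/3.5 → f/4 → f/4.5 → f/5 → f/5.6 → f/6.3 → f/7.1 → f/8 → f/9.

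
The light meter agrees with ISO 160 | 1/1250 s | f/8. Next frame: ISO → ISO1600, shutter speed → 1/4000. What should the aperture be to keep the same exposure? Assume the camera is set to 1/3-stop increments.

ISO: 160 → 200 → 250 → 320 → 400 → 500 → 640 → 800 → 1000 → 1250 → 1600 — 3 1/3 stops higher (brighter).
Shutter speed: 1/1250 → 1/1600 → 1/2000 → 1/2500 → 1/3200 → 1/4000 — 1 2/3 stops faster (darker).
Net change so far: 1 2/3 stops brighter. Offset with the aperture: f/8 → f/9 → f/10 → f/11 → f/13 → f/14.

f/14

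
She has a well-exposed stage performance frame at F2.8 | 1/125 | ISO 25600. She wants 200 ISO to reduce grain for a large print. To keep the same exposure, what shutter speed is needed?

1 s

ISO: 25600 → 12800 → 6400 → 3200 → 1600 → 800 → 400 → 200 — 7 stops lower (darker).
Need 7 stops brighter from the shutter speed: 1/125 → 1/60 → 1/30 → 1/15 → 1/8 → 1/4 → 1/2 → 1.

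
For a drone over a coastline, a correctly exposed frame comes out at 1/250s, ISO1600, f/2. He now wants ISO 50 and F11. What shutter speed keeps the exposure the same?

4 s

ISO: 1600 → 800 → 400 → 200 → 100 → 50 — 5 stops lower (darker).
Aperture: f/2 → f/2.8 → f/4 → f/5.6 → f/8 → f/11 — 5 stops smaller aperture (darker).
Net change so far: 10 stops darker. Offset with the shutter speed: 1/250 → 1/125 → 1/60 → 1/30 → 1/15 → 1/8 → 1/4 → 1/2 → 1 → 2 → 4.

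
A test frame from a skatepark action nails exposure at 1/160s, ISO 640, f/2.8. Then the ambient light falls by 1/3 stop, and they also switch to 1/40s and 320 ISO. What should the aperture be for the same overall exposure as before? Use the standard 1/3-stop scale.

Scene light: 1/3 stop darker.
Shutter speed: 1/160 → 1/125 → 1/100 → 1/80 → 1/60 → 1/50 → 1/40 — 2 stops longer (brighter).
ISO: 640 → 500 → 400 → 320 — 1 stop lower (darker).
Net so far: 2/3 stop brighter. Aperture: f/2.8 → f/3.2 → f/3.5.

f/3.5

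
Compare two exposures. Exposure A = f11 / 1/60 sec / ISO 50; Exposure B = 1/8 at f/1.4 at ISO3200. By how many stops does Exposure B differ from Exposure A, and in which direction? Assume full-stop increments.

Aperture: f/11 → f/8 → f/5.6 → f/4 → f/2.8 → f/2 → f/1.4 — 6 stops larger aperture (brighter).
Shutter speed: 1/60 → 1/30 → 1/15 → 1/8 — 3 stops slower (brighter).
ISO: 50 → 100 → 200 → 400 → 800 → 1600 → 3200 — 6 stops higher (brighter).
Net: +6 +3 +6 = +15 stops.

15 stops brighter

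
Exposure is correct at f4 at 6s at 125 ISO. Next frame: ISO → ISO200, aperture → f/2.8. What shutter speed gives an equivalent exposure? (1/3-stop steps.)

2 s

ISO: 125 → 160 → 200 — 2/3 stop higher (brighter).
Aperture: f/4 → f/3.5 → f/3.2 → f/2.8 — 1 stop wider (brighter).
Net change so far: 1 2/3 stops brighter. Offset with the shutter speed: 6 → 5 → 4 → 3.2 → 2.5 → 2.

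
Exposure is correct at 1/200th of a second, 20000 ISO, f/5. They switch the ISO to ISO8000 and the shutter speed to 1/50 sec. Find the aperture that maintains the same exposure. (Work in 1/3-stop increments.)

f/6.3

ISO: 20000 → 16000 → 12800 → 10000 → 8000 — 1 1/3 stops lower (darker).
Shutter speed: 1/200 → 1/160 → 1/125 → 1/100 → 1/80 → 1/60 → 1/50 — 2 stops longer (brighter).
Net change so far: 2/3 stop brighter. Offset with the aperture: f/5 → f/5.6 → f/6.3.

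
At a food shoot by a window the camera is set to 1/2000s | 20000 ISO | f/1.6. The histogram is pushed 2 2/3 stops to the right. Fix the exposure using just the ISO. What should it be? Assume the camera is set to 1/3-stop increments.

ISO 3200

Overexposed by 2 2/3 stops → need 2 2/3 stops darker.
ISO: 20000 → 16000 → 12800 → 10000 → 8000 → 6400 → 5000 → 4000 → 3200.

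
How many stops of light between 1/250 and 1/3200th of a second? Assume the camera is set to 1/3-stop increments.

1/250 → 1/320 → 1/400 → 1/500 → 1/640 → 1/800 → 1/1000 → 1/1250 → 1/1600 → 1/2000 → 1/2500 → 1/3200 — count the steps: 11 third-stops = 3 2/3 stops.

3 2/3 stops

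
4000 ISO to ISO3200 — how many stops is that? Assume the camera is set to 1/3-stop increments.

4000 → 3200 — count the steps: 1 third-stops = 1/3 stop.

1/3 stop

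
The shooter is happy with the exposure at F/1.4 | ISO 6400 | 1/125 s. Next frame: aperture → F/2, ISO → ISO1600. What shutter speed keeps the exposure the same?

1/15s

Aperture: f/1.4 → f/2 — 1 stop narrower (darker).
ISO: 6400 → 3200 → 1600 — 2 stops dropped (darker).
Net change so far: 3 stops darker. Offset with the shutter speed: 1/125 → 1/60 → 1/30 → 1/15.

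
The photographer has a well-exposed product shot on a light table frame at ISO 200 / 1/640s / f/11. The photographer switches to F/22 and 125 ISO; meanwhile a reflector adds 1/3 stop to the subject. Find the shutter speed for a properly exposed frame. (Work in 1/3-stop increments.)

Scene light: 1/3 stop brighter.
Aperture: f/11 → f/13 → f/14 → f/16 → f/18 → f/20 → f/22 — 2 stops stopped down (darker).
ISO: 200 → 160 → 125 — 2/3 stop dropped (darker).
Net so far: 2 1/3 stops darker. Shutter speed: 1/640 → 1/500 → 1/400 → 1/320 → 1/250 → 1/200 → 1/160 → 1/125.

1/125s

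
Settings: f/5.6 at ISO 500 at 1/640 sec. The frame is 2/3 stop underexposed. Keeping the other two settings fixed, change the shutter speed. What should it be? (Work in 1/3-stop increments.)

1/400s

Underexposed by 2/3 stop → need 2/3 stop brighter.
Shutter speed: 1/640 → 1/500 → 1/400.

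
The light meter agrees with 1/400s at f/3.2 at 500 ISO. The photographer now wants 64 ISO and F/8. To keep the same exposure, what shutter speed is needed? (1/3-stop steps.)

1/8s

ISO: 500 → 400 → 320 → 250 → 200 → 160 → 125 → 100 → 80 → 64 — 3 stops lower (darker).
Aperture: f/3.2 → f/3.5 → f/4 → f/4.5 → f/5 → f/5.6 → f/6.3 → f/7.1 → f/8 — 2 2/3 stops narrower (darker).
Net change so far: 5 2/3 stops darker. Offset with the shutter speed: 1/400 → 1/320 → 1/250 → 1/200 → 1/160 → 1/125 → 1/100 → 1/80 → 1/60 → 1/50 → 1/40 → 1/30 → 1/25 → 1/20 → 1/15 → 1/13 → 1/10 → 1/8.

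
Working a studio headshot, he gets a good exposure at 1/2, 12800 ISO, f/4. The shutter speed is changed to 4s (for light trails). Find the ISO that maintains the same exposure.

ISO 1600

Shutter speed: 1/2 → 1 → 2 → 4 — 3 stops longer (brighter).
Need 3 stops darker from the ISO: 12800 → 6400 → 3200 → 1600.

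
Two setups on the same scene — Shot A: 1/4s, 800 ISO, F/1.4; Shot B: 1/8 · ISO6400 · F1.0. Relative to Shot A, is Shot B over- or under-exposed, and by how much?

Aperture: f/1.4 → f/1.0 — 1 stop opened up (brighter).
Shutter speed: 1/4 → 1/8 — 1 stop shorter (darker).
ISO: 800 → 1600 → 3200 → 6400 — 3 stops higher (brighter).
Net: +1 −1 +3 = +3 stops.

3 stops brighter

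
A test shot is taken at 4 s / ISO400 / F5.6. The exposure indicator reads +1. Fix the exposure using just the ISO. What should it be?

ISO 200

Overexposed by 1 stop → need 1 stop darker.
ISO: 400 → 200.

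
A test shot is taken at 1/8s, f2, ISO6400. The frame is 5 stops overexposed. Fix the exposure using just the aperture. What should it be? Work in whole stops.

f/11

Overexposed by 5 stops → need 5 stops darker.
Aperture: f/2 → f/2.8 → f/4 → f/5.6 → f/8 → f/11.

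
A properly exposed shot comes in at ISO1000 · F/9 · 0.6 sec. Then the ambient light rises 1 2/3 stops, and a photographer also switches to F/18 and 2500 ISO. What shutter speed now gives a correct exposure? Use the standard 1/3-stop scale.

0.3 s

Scene light: 1 2/3 stops brighter.
Aperture: f/9 → f/10 → f/11 → f/13 → f/14 → f/16 → f/18 — 2 stops stopped down (darker).
ISO: 1000 → 1250 → 1600 → 2000 → 2500 — 1 1/3 stops higher (brighter).
Net so far: 1 stop brighter. Shutter speed: 0.6 → 0.5 → 0.4 → 0.3.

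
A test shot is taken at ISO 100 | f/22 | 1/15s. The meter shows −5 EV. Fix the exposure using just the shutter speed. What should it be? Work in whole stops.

Underexposed by 5 stops → need 5 stops brighter.
Shutter speed: 1/15 → 1/8 → 1/4 → 1/2 → 1 → 2.

2 s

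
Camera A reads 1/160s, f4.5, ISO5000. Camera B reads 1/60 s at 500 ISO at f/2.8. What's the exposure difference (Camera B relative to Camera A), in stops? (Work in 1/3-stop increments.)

2/3 stop darker

Aperture: f/4.5 → f/4 → f/3.5 → f/3.2 → f/2.8 — 1 1/3 stops larger aperture (brighter).
Shutter speed: 1/160 → 1/125 → 1/100 → 1/80 → 1/60 — 1 1/3 stops slower (brighter).
ISO: 5000 → 4000 → 3200 → 2500 → 2000 → 1600 → 1250 → 1000 → 800 → 640 → 500 — 3 1/3 stops lower (darker).
Net: +1 1/3 +1 1/3 −3 1/3 = −2/3 stops.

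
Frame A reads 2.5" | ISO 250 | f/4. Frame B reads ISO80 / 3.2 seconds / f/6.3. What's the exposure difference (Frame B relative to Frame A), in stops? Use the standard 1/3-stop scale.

Aperture: f/4 → f/4.5 → f/5 → f/5.6 → f/6.3 — 1 1/3 stops smaller aperture (darker).
Shutter speed: 2.5 → 3.2 — 1/3 stop longer (brighter).
ISO: 250 → 200 → 160 → 125 → 100 → 80 — 1 2/3 stops lower (darker).
Net: −1 1/3 +1/3 −1 2/3 = −2 2/3 stops.

2 2/3 stops darker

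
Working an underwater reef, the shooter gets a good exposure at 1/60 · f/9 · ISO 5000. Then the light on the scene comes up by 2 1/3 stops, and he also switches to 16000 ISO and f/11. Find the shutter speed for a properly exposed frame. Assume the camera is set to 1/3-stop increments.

1/640s

Scene light: 2 1/3 stops brighter.
ISO: 5000 → 6400 → 8000 → 10000 → 12800 → 16000 — 1 2/3 stops higher (brighter).
Aperture: f/9 → f/10 → f/11 — 2/3 stop smaller aperture (darker).
Net so far: 3 1/3 stops brighter. Shutter speed: 1/60 → 1/80 → 1/100 → 1/125 → 1/160 → 1/200 → 1/250 → 1/320 → 1/400 → 1/500 → 1/640.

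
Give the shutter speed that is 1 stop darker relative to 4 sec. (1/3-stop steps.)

Shutter speed: 4 → 3.2 → 2.5 → 2 — 1 stop shorter (darker).

2 s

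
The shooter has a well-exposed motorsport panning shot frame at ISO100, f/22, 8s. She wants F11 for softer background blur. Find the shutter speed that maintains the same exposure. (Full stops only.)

Aperture: f/22 → f/16 → f/11 — 2 stops wider (brighter).
Need 2 stops darker from the shutter speed: 8 → 4 → 2.

2 s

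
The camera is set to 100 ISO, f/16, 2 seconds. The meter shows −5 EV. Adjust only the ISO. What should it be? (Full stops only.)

Underexposed by 5 stops → need 5 stops brighter.
ISO: 100 → 200 → 400 → 800 → 1600 → 3200.

ISO 3200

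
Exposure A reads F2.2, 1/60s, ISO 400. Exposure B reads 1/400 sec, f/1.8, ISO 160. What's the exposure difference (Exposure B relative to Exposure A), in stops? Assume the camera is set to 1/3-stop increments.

3 1/3 stops darker

Aperture: f/2.2 → f/2 → f/1.8 — 2/3 stop wider (brighter).
Shutter speed: 1/60 → 1/80 → 1/100 → 1/125 → 1/160 → 1/200 → 1/250 → 1/320 → 1/400 — 2 2/3 stops shorter (darker).
ISO: 400 → 320 → 250 → 200 → 160 — 1 1/3 stops dropped (darker).
Net: +2/3 −2 2/3 −1 1/3 = −3 1/3 stops.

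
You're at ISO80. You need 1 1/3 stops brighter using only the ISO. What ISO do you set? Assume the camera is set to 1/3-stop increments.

ISO: 80 → 100 → 125 → 160 → 200 — 1 1/3 stops higher (brighter).

ISO 200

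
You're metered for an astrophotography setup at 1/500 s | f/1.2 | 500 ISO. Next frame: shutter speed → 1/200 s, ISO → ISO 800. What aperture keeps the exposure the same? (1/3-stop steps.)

f/2.5

Shutter speed: 1/500 → 1/400 → 1/320 → 1/250 → 1/200 — 1 1/3 stops longer (brighter).
ISO: 500 → 640 → 800 — 2/3 stop raised (brighter).
Net change so far: 2 stops brighter. Offset with the aperture: f/1.2 → f/1.4 → f/1.6 → f/1.8 → f/2 → f/2.2 → f/2.5.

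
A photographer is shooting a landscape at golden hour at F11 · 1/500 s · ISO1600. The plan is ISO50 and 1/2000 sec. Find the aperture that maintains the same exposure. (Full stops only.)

f/1.0

ISO: 1600 → 800 → 400 → 200 → 100 → 50 — 5 stops lower (darker).
Shutter speed: 1/500 → 1/1000 → 1/2000 — 2 stops faster (darker).
Net change so far: 7 stops darker. Offset with the aperture: f/11 → f/8 → f/5.6 → f/4 → f/2.8 → f/2 → f/1.4 → f/1.0.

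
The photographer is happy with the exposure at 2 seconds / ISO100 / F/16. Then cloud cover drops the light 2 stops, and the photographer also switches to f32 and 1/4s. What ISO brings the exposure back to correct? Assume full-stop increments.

Scene light: 2 stops darker.
Aperture: f/16 → f/22 → f/32 — 2 stops narrower (darker).
Shutter speed: 2 → 1 → 1/2 → 1/4 — 3 stops faster (darker).
Net so far: 7 stops darker. ISO: 100 → 200 → 400 → 800 → 1600 → 3200 → 6400 → 12800.

ISO 12800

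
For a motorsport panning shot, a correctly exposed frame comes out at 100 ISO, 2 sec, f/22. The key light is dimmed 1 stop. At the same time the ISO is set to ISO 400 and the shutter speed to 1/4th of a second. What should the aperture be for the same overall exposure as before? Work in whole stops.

Scene light: 1 stop darker.
ISO: 100 → 200 → 400 — 2 stops raised (brighter).
Shutter speed: 2 → 1 → 1/2 → 1/4 — 3 stops faster (darker).
Net so far: 2 stops darker. Aperture: f/22 → f/16 → f/11.

f/11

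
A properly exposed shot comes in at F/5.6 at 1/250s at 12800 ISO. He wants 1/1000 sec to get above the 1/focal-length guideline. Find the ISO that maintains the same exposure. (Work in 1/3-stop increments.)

Shutter speed: 1/250 → 1/320 → 1/400 → 1/500 → 1/640 → 1/800 → 1/1000 — 2 stops faster (darker).
Need 2 stops brighter from the ISO: 12800 → 16000 → 20000 → 25600 → 32000 → 40000 → 51200.

ISO 51200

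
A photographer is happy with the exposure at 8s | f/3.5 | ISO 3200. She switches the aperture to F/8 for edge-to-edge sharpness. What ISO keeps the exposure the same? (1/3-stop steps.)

ISO 16000

Aperture: f/3.5 → f/4 → f/4.5 → f/5 → f/5.6 → f/6.3 → f/7.1 → f/8 — 2 1/3 stops stopped down (darker).
Need 2 1/3 stops brighter from the ISO: 3200 → 4000 → 5000 → 6400 → 8000 → 10000 → 12800 → 16000.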